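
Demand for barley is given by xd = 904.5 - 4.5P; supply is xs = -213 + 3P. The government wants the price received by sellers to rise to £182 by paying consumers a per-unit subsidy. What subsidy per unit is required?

Required subsidy s = £55 per unit

At a seller price of 182, quantity supplied is -213 + 3·182 = 333.
Buyers absorb 333 only when they pay Pb with 904.5 − 4.5·Pb = 333, i.e. Pb = 127.
s = Ps − Pb = 182 − 127 = 55.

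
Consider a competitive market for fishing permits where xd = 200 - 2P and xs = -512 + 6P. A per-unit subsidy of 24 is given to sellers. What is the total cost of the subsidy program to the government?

Pre-subsidy: 200 - 2P = -512 + 6P gives P* = 89, x* = 22.
With the subsidy, sellers receive Ps = Pb + 24 for each unit, where Pb is the price buyers pay.
Supply in terms of Pb becomes xs = -512 + 6(Pb + 24) = -368 + 6Pb. Setting this equal to demand: 200 - 2Pb = -368 + 6Pb, so Pb = 71.
Sellers receive Ps = 71 + 24 = 95; x' = 200 − 2·71 = 58.
Government outlay = subsidy × quantity = 24 × 58 = 1392.

Government cost = 1392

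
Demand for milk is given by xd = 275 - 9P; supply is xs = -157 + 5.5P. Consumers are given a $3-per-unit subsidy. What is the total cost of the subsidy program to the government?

Pre-subsidy: 275 - 9P = -157 + 5.5P gives P* = 864/29, x* = 199/29.
With the rebate, buyers effectively pay Pb = Ps − 3, where Ps is the price sellers receive.
Demand in terms of Ps becomes xd = 275 − 9(Ps − 3) = 302 - 9Ps. Setting this equal to supply: 302 - 9Ps = -157 + 5.5Ps, so Ps = 918/29.
Buyers pay Pb = 918/29 − 3 = 831/29; x' = -157 + 5.5·(918/29) = 496/29.
Government outlay = subsidy × quantity = 3 × 496/29 = 1488/29.

Government cost = 1488/29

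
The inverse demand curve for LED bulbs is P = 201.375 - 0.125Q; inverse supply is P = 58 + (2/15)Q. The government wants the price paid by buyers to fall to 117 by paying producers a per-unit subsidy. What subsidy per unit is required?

Required subsidy s = 31 per unit

At a buyer price of 117, quantity demanded is 1611 − 8·117 = 675.
Sellers supply 675 only when they receive Ps = 58 + (2/15)·675 = 148.
s = Ps − Pb = 148 − 117 = 31.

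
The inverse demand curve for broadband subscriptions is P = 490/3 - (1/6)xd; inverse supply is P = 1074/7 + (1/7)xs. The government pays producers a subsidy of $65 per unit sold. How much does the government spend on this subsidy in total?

Government cost = $15730

Pre-subsidy: 490/3 - (1/6)x = 1074/7 + (1/7)x gives x* = 32 and P* = 158.
With the subsidy, sellers receive Ps = Pb + 65 for each unit, where Pb is the price buyers pay.
On the curves, Pb = 490/3 - (1/6)x and Ps = 1074/7 + (1/7)x; the wedge Ps − Pb = 65 gives 1074/7 + (1/7)x − (490/3 - (1/6)x) = 65, so x' = 242.
Then Pb = 490/3 − (1/6)·242 = 123 and Ps = 1074/7 + (1/7)·242 = 188.
Government outlay = subsidy × quantity = 65 × 242 = 15730.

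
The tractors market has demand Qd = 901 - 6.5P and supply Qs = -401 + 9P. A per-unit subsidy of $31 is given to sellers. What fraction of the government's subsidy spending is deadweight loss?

Pre-subsidy: 901 - 6.5P = -401 + 9P gives P* = 84, Q* = 355.
With the subsidy, sellers receive Ps = Pb + 31 for each unit, where Pb is the price buyers pay.
Supply in terms of Pb becomes Qs = -401 + 9(Pb + 31) = -122 + 9Pb. Setting this equal to demand: 901 - 6.5Pb = -122 + 9Pb, so Pb = 66.
Sellers receive Ps = 66 + 31 = 97; Q' = 901 − 6.5·66 = 472.
ΔCS = ½(355 + 472)(84 − 66) = 7443; ΔPS = ½(355 + 472)(97 − 84) = 5375.5.
Government spending = 31 × 472 = 14632.
DWL = ½ × 31 × (472 − 355) = 1813.5; fraction = 1813.5 / 14632 = 117/944.

DWL / government spending = 117/944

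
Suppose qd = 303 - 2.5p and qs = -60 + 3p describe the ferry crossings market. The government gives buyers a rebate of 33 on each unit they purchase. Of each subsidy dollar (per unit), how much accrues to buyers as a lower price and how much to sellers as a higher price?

Pre-subsidy: 303 - 2.5p = -60 + 3p gives p* = 66, q* = 138.
With the rebate, buyers effectively pay pb = ps − 33, where ps is the price sellers receive.
Demand in terms of ps becomes qd = 303 − 2.5(ps − 33) = 385.5 - 2.5ps. Setting this equal to supply: 385.5 - 2.5ps = -60 + 3ps, so ps = 81.
Buyers pay pb = 81 − 33 = 48; q' = -60 + 3·81 = 183.
Buyers' price falls by p* − pb = 66 − 48 = 18; sellers' price rises by ps − p* = 81 − 66 = 15.

Buyers gain 18 per unit; sellers gain 15 per unit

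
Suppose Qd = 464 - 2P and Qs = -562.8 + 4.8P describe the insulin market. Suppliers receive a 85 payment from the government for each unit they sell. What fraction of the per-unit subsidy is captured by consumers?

Consumer share = 12/17

Pre-subsidy: 464 - 2P = -562.8 + 4.8P gives P* = 151, Q* = 162.
With the subsidy, sellers receive Ps = Pb + 85 for each unit, where Pb is the price buyers pay.
Supply in terms of Pb becomes Qs = -562.8 + 4.8(Pb + 85) = -154.8 + 4.8Pb. Setting this equal to demand: 464 - 2Pb = -154.8 + 4.8Pb, so Pb = 91.
Sellers receive Ps = 91 + 85 = 176; Q' = 464 − 2·91 = 282.
Buyers' price falls by P* − Pb = 151 − 91 = 60; sellers' price rises by Ps − P* = 176 − 151 = 25.
So consumers capture 60/85 = 12/17 of each unit of subsidy.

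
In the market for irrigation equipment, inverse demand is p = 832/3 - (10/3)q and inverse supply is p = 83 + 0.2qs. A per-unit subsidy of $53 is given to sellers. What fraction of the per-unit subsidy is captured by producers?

Producer share = 3/53

Pre-subsidy: 832/3 - (10/3)q = 83 + 0.2q gives q* = 55 and p* = 94.
With the subsidy, sellers receive ps = pb + 53 for each unit, where pb is the price buyers pay.
On the curves, pb = 832/3 - (10/3)q and ps = 83 + 0.2q; the wedge ps − pb = 53 gives 83 + 0.2q − (832/3 - (10/3)q) = 53, so q' = 70.
Then pb = 832/3 − (10/3)·70 = 44 and ps = 83 + 0.2·70 = 97.
Buyers' price falls by p* − pb = 94 − 44 = 50; sellers' price rises by ps − p* = 97 − 94 = 3.
So producers capture 3/53 = 3/53 of each unit of subsidy.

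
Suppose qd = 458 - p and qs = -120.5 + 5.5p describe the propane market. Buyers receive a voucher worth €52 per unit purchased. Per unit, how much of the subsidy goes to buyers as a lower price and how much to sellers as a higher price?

Buyers gain €44 per unit; sellers gain €8 per unit

Pre-subsidy: 458 - p = -120.5 + 5.5p gives p* = 89, q* = 369.
With the rebate, buyers effectively pay pb = ps − 52, where ps is the price sellers receive.
Demand in terms of ps becomes qd = 458 − 1(ps − 52) = 510 - ps. Setting this equal to supply: 510 - ps = -120.5 + 5.5ps, so ps = 97.
Buyers pay pb = 97 − 52 = 45; q' = -120.5 + 5.5·97 = 413.
Buyers' price falls by p* − pb = 89 − 45 = 44; sellers' price rises by ps − p* = 97 − 89 = 8.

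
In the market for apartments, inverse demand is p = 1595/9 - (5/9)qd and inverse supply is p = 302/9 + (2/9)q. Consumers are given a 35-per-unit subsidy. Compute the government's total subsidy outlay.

Pre-subsidy: 1595/9 - (5/9)q = 302/9 + (2/9)q gives q* = 1293/7 and p* = 4700/63.
With the rebate, buyers effectively pay pb = ps − 35, where ps is the price sellers receive.
On the curves, pb = 1595/9 - (5/9)q and ps = 302/9 + (2/9)q; the wedge ps − pb = 35 gives 302/9 + (2/9)q − (1595/9 - (5/9)q) = 35, so q' = 1608/7.
Then pb = 1595/9 − (5/9)·(1608/7) = 3125/63 and ps = 302/9 + (2/9)·(1608/7) = 5330/63.
Government outlay = subsidy × quantity = 35 × 1608/7 = 8040.

Government cost = 8040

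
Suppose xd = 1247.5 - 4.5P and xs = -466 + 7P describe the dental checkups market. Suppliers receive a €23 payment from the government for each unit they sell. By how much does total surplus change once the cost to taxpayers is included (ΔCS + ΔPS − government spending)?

Net change in total surplus = -€724.5

Pre-subsidy: 1247.5 - 4.5P = -466 + 7P gives P* = 149, x* = 577.
With the subsidy, sellers receive Ps = Pb + 23 for each unit, where Pb is the price buyers pay.
Supply in terms of Pb becomes xs = -466 + 7(Pb + 23) = -305 + 7Pb. Setting this equal to demand: 1247.5 - 4.5Pb = -305 + 7Pb, so Pb = 135.
Sellers receive Ps = 135 + 23 = 158; x' = 1247.5 − 4.5·135 = 640.
ΔCS = ½(577 + 640)(149 − 135) = 8519; ΔPS = ½(577 + 640)(158 − 149) = 5476.5.
Government spending = 23 × 640 = 14720.
Net change = 8519 + 5476.5 − 14720 = -724.5. The loss equals the DWL triangle ½·23·63.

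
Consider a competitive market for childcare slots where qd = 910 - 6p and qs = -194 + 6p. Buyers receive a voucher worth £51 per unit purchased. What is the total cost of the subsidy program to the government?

Pre-subsidy: 910 - 6p = -194 + 6p gives p* = 92, q* = 358.
With the rebate, buyers effectively pay pb = ps − 51, where ps is the price sellers receive.
Demand in terms of ps becomes qd = 910 − 6(ps − 51) = 1216 - 6ps. Setting this equal to supply: 1216 - 6ps = -194 + 6ps, so ps = 117.5.
Buyers pay pb = 117.5 − 51 = 66.5; q' = -194 + 6·117.5 = 511.
Government outlay = subsidy × quantity = 51 × 511 = 26061.

Government cost = £26061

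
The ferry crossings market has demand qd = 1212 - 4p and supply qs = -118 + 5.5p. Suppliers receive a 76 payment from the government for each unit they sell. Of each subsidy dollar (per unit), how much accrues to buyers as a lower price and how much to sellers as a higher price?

Buyers gain 44 per unit; sellers gain 32 per unit

Pre-subsidy: 1212 - 4p = -118 + 5.5p gives p* = 140, q* = 652.
With the subsidy, sellers receive ps = pb + 76 for each unit, where pb is the price buyers pay.
Supply in terms of pb becomes qs = -118 + 5.5(pb + 76) = 300 + 5.5pb. Setting this equal to demand: 1212 - 4pb = 300 + 5.5pb, so pb = 96.
Sellers receive ps = 96 + 76 = 172; q' = 1212 − 4·96 = 828.
Buyers' price falls by p* − pb = 140 − 96 = 44; sellers' price rises by ps − p* = 172 − 140 = 32.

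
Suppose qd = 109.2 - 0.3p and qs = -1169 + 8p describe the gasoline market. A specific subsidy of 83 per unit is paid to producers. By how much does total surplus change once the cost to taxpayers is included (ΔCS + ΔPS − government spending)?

Pre-subsidy: 109.2 - 0.3p = -1169 + 8p gives p* = 154, q* = 63.
With the subsidy, sellers receive ps = pb + 83 for each unit, where pb is the price buyers pay.
Supply in terms of pb becomes qs = -1169 + 8(pb + 83) = -505 + 8pb. Setting this equal to demand: 109.2 - 0.3pb = -505 + 8pb, so pb = 74.
Sellers receive ps = 74 + 83 = 157; q' = 109.2 − 0.3·74 = 87.
ΔCS = ½(63 + 87)(154 − 74) = 6000; ΔPS = ½(63 + 87)(157 − 154) = 225.
Government spending = 83 × 87 = 7221.
Net change = 6000 + 225 − 7221 = -996. The loss equals the DWL triangle ½·83·24.

Net change in total surplus = -996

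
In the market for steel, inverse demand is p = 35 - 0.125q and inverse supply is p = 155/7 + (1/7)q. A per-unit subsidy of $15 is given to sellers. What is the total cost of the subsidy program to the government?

Government cost = $1560

Pre-subsidy: 35 - 0.125q = 155/7 + (1/7)q gives q* = 48 and p* = 29.
With the subsidy, sellers receive ps = pb + 15 for each unit, where pb is the price buyers pay.
On the curves, pb = 35 - 0.125q and ps = 155/7 + (1/7)q; the wedge ps − pb = 15 gives 155/7 + (1/7)q − (35 - 0.125q) = 15, so q' = 104.
Then pb = 35 − 0.125·104 = 22 and ps = 155/7 + (1/7)·104 = 37.
Government outlay = subsidy × quantity = 15 × 104 = 1560.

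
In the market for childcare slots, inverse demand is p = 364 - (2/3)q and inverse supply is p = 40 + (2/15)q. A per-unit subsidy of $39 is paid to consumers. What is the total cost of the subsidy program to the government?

Pre-subsidy: 364 - (2/3)q = 40 + (2/15)q gives q* = 405 and p* = 94.
With the rebate, buyers effectively pay pb = ps − 39, where ps is the price sellers receive.
On the curves, pb = 364 - (2/3)q and ps = 40 + (2/15)q; the wedge ps − pb = 39 gives 40 + (2/15)q − (364 - (2/3)q) = 39, so q' = 453.75.
Then pb = 364 − (2/3)·453.75 = 61.5 and ps = 40 + (2/15)·453.75 = 100.5.
Government outlay = subsidy × quantity = 39 × 453.75 = 17696.25.

Government cost = $17696.25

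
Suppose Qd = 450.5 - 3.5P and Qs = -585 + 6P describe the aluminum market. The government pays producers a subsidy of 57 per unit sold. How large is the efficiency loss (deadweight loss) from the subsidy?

Pre-subsidy: 450.5 - 3.5P = -585 + 6P gives P* = 109, Q* = 69.
With the subsidy, sellers receive Ps = Pb + 57 for each unit, where Pb is the price buyers pay.
Supply in terms of Pb becomes Qs = -585 + 6(Pb + 57) = -243 + 6Pb. Setting this equal to demand: 450.5 - 3.5Pb = -243 + 6Pb, so Pb = 73.
Sellers receive Ps = 73 + 57 = 130; Q' = 450.5 − 3.5·73 = 195.
The subsidy expands output by 195 − 69 = 126 past the efficient level; on those units the gap between marginal cost and willingness to pay runs from 0 up to 57.
DWL = ½ × 57 × 126 = 3591.

Deadweight loss = 3591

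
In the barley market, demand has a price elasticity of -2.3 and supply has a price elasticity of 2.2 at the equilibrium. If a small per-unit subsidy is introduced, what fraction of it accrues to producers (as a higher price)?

Producer share = 23/45

For a small subsidy around the equilibrium, the benefit split depends on the relative slopes, which at a point are proportional to the elasticities.
Buyer share = εs/(εs + |εd|) = 2.2/(2.2 + 2.3) = 22/45; seller share = |εd|/(εs + |εd|) = 23/45.
So producers capture 23/45 of the subsidy.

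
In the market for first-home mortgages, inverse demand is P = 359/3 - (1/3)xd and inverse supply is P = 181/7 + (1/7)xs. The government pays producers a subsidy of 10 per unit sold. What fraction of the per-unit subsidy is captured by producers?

Producer share = 0.3

Pre-subsidy: 359/3 - (1/3)x = 181/7 + (1/7)x gives x* = 197 and P* = 54.
With the subsidy, sellers receive Ps = Pb + 10 for each unit, where Pb is the price buyers pay.
On the curves, Pb = 359/3 - (1/3)x and Ps = 181/7 + (1/7)x; the wedge Ps − Pb = 10 gives 181/7 + (1/7)x − (359/3 - (1/3)x) = 10, so x' = 218.
Then Pb = 359/3 − (1/3)·218 = 47 and Ps = 181/7 + (1/7)·218 = 57.
Buyers' price falls by P* − Pb = 54 − 47 = 7; sellers' price rises by Ps − P* = 57 − 54 = 3.
So producers capture 3/10 = 0.3 of each unit of subsidy.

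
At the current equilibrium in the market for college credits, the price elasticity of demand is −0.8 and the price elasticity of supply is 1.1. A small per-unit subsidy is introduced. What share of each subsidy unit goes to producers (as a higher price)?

For a small subsidy around the equilibrium, the benefit split depends on the relative slopes, which at a point are proportional to the elasticities.
Buyer share = εs/(εs + |εd|) = 1.1/(1.1 + 0.8) = 11/19; seller share = |εd|/(εs + |εd|) = 8/19.
So producers capture 8/19 of the subsidy.

Producer share = 8/19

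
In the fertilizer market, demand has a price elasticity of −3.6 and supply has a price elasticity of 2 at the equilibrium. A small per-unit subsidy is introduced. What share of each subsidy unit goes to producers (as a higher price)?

Producer share = 9/14

For a small subsidy around the equilibrium, the benefit split depends on the relative slopes, which at a point are proportional to the elasticities.
Buyer share = εs/(εs + |εd|) = 2/(2 + 3.6) = 5/14; seller share = |εd|/(εs + |εd|) = 9/14.
So producers capture 9/14 of the subsidy.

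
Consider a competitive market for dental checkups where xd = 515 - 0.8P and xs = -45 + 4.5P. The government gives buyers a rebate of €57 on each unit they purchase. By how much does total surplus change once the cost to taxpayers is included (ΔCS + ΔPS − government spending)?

Net change in total surplus = -58482/53

Pre-subsidy: 515 - 0.8P = -45 + 4.5P gives P* = 5600/53, x* = 22815/53.
With the rebate, buyers effectively pay Pb = Ps − 57, where Ps is the price sellers receive.
Demand in terms of Ps becomes xd = 515 − 0.8(Ps − 57) = 560.6 - 0.8Ps. Setting this equal to supply: 560.6 - 0.8Ps = -45 + 4.5Ps, so Ps = 6056/53.
Buyers pay Pb = 6056/53 − 57 = 3035/53; x' = -45 + 4.5·(6056/53) = 24867/53.
ΔCS = ½(22815/53 + 24867/53)(5600/53 − 3035/53) = 61152165/2809; ΔPS = ½(22815/53 + 24867/53)(6056/53 − 5600/53) = 10871496/2809.
Government spending = 57 × 24867/53 = 1417419/53.
Net change = 61152165/2809 + 10871496/2809 − 1417419/53 = -58482/53. The loss equals the DWL triangle ½·57·2052/53.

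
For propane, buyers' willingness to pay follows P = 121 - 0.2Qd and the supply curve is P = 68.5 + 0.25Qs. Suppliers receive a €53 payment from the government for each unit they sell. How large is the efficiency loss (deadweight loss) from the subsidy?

Pre-subsidy: 121 - 0.2Q = 68.5 + 0.25Q gives Q* = 350/3 and P* = 293/3.
With the subsidy, sellers receive Ps = Pb + 53 for each unit, where Pb is the price buyers pay.
On the curves, Pb = 121 - 0.2Q and Ps = 68.5 + 0.25Q; the wedge Ps − Pb = 53 gives 68.5 + 0.25Q − (121 - 0.2Q) = 53, so Q' = 2110/9.
Then Pb = 121 − 0.2·(2110/9) = 667/9 and Ps = 68.5 + 0.25·(2110/9) = 1144/9.
The subsidy expands output by 2110/9 − 350/3 = 1060/9 past the efficient level; on those units the gap between marginal cost and willingness to pay runs from 0 up to 53.
DWL = ½ × 53 × 1060/9 = 28090/9.

Deadweight loss = 28090/9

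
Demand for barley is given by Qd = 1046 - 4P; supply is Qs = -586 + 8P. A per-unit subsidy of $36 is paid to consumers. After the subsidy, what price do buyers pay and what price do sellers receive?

Buyers pay $112; sellers receive $148

Pre-subsidy: 1046 - 4P = -586 + 8P gives P* = 136, Q* = 502.
With the rebate, buyers effectively pay Pb = Ps − 36, where Ps is the price sellers receive.
Demand in terms of Ps becomes Qd = 1046 − 4(Ps − 36) = 1190 - 4Ps. Setting this equal to supply: 1190 - 4Ps = -586 + 8Ps, so Ps = 148.
Buyers pay Pb = 148 − 36 = 112; Q' = -586 + 8·148 = 598.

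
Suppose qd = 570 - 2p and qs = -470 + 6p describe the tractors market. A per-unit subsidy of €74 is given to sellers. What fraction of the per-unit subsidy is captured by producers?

Pre-subsidy: 570 - 2p = -470 + 6p gives p* = 130, q* = 310.
With the subsidy, sellers receive ps = pb + 74 for each unit, where pb is the price buyers pay.
Supply in terms of pb becomes qs = -470 + 6(pb + 74) = -26 + 6pb. Setting this equal to demand: 570 - 2pb = -26 + 6pb, so pb = 74.5.
Sellers receive ps = 74.5 + 74 = 148.5; q' = 570 − 2·74.5 = 421.
Buyers' price falls by p* − pb = 130 − 74.5 = 55.5; sellers' price rises by ps − p* = 148.5 − 130 = 18.5.
So producers capture 18.5/74 = 0.25 of each unit of subsidy.

Producer share = 0.25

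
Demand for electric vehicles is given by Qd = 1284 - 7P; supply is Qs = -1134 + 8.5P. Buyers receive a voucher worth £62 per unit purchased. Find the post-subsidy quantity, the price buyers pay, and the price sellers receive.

Pre-subsidy: 1284 - 7P = -1134 + 8.5P gives P* = 156, Q* = 192.
With the rebate, buyers effectively pay Pb = Ps − 62, where Ps is the price sellers receive.
Demand in terms of Ps becomes Qd = 1284 − 7(Ps − 62) = 1718 - 7Ps. Setting this equal to supply: 1718 - 7Ps = -1134 + 8.5Ps, so Ps = 184.
Buyers pay Pb = 184 − 62 = 122; Q' = -1134 + 8.5·184 = 430.

Q' = 430; buyers pay £122; sellers receive £184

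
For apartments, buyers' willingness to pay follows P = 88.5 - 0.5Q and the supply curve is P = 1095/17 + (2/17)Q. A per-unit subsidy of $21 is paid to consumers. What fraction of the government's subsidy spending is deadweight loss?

DWL / government spending = 17/73

Pre-subsidy: 88.5 - 0.5Q = 1095/17 + (2/17)Q gives Q* = 39 and P* = 69.
With the rebate, buyers effectively pay Pb = Ps − 21, where Ps is the price sellers receive.
On the curves, Pb = 88.5 - 0.5Q and Ps = 1095/17 + (2/17)Q; the wedge Ps − Pb = 21 gives 1095/17 + (2/17)Q − (88.5 - 0.5Q) = 21, so Q' = 73.
Then Pb = 88.5 − 0.5·73 = 52 and Ps = 1095/17 + (2/17)·73 = 73.
ΔCS = ½(39 + 73)(69 − 52) = 952; ΔPS = ½(39 + 73)(73 − 69) = 224.
Government spending = 21 × 73 = 1533.
DWL = ½ × 21 × (73 − 39) = 357; fraction = 357 / 1533 = 17/73.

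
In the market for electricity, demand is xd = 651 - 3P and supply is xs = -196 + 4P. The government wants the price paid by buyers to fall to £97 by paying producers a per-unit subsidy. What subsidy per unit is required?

Required subsidy s = £42 per unit

At a buyer price of 97, quantity demanded is 651 − 3·97 = 360.
Sellers supply 360 only when they receive Ps with -196 + 4·Ps = 360, i.e. Ps = 139.
s = Ps − Pb = 139 − 97 = 42.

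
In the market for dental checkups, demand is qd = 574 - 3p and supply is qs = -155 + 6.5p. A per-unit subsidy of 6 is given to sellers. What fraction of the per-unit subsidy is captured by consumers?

Consumer share = 13/19

Pre-subsidy: 574 - 3p = -155 + 6.5p gives p* = 1458/19, q* = 6532/19.
With the subsidy, sellers receive ps = pb + 6 for each unit, where pb is the price buyers pay.
Supply in terms of pb becomes qs = -155 + 6.5(pb + 6) = -116 + 6.5pb. Setting this equal to demand: 574 - 3pb = -116 + 6.5pb, so pb = 1380/19.
Sellers receive ps = 1380/19 + 6 = 1494/19; q' = 574 − 3·(1380/19) = 6766/19.
Buyers' price falls by p* − pb = 1458/19 − 1380/19 = 78/19; sellers' price rises by ps − p* = 1494/19 − 1458/19 = 36/19.
So consumers capture (78/19)/6 = 13/19 of each unit of subsidy.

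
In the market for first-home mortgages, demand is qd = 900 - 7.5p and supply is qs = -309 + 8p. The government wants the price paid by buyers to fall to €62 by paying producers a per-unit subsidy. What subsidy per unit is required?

Required subsidy s = €31 per unit

At a buyer price of 62, quantity demanded is 900 − 7.5·62 = 435.
Sellers supply 435 only when they receive ps with -309 + 8·ps = 435, i.e. ps = 93.
s = ps − pb = 93 − 62 = 31.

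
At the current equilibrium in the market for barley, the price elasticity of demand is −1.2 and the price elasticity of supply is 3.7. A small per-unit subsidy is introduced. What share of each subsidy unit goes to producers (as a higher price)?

For a small subsidy around the equilibrium, the benefit split depends on the relative slopes, which at a point are proportional to the elasticities.
Buyer share = εs/(εs + |εd|) = 3.7/(3.7 + 1.2) = 37/49; seller share = |εd|/(εs + |εd|) = 12/49.
So producers capture 12/49 of the subsidy.

Producer share = 12/49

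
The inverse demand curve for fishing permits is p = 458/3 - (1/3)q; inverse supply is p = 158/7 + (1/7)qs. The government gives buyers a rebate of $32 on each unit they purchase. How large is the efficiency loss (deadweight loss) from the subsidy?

Deadweight loss = $1075.2

Pre-subsidy: 458/3 - (1/3)q = 158/7 + (1/7)q gives q* = 273.2 and p* = 61.6.
With the rebate, buyers effectively pay pb = ps − 32, where ps is the price sellers receive.
On the curves, pb = 458/3 - (1/3)q and ps = 158/7 + (1/7)q; the wedge ps − pb = 32 gives 158/7 + (1/7)q − (458/3 - (1/3)q) = 32, so q' = 340.4.
Then pb = 458/3 − (1/3)·340.4 = 39.2 and ps = 158/7 + (1/7)·340.4 = 71.2.
The subsidy expands output by 340.4 − 273.2 = 67.2 past the efficient level; on those units the gap between marginal cost and willingness to pay runs from 0 up to 32.
DWL = ½ × 32 × 67.2 = 1075.2.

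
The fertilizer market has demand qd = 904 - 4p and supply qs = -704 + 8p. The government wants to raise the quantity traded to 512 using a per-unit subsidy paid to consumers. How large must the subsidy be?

Required subsidy s = 54 per unit

At q = 512, invert demand for the buyer price: pb = (904 − 512)/4 = 98; invert supply for the seller price: ps = (512 − (-704))/8 = 152.
The subsidy must fill the gap: s = ps − pb = 152 − 98 = 54.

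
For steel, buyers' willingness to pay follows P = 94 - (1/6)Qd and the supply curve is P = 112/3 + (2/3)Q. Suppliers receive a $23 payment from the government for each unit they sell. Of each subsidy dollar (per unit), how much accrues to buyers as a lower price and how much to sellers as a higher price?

Buyers gain $4.6 per unit; sellers gain $18.4 per unit

Pre-subsidy: 94 - (1/6)Q = 112/3 + (2/3)Q gives Q* = 68 and P* = 248/3.
With the subsidy, sellers receive Ps = Pb + 23 for each unit, where Pb is the price buyers pay.
On the curves, Pb = 94 - (1/6)Q and Ps = 112/3 + (2/3)Q; the wedge Ps − Pb = 23 gives 112/3 + (2/3)Q − (94 - (1/6)Q) = 23, so Q' = 95.6.
Then Pb = 94 − (1/6)·95.6 = 1171/15 and Ps = 112/3 + (2/3)·95.6 = 1516/15.
Buyers' price falls by P* − Pb = 248/3 − 1171/15 = 4.6; sellers' price rises by Ps − P* = 1516/15 − 248/3 = 18.4.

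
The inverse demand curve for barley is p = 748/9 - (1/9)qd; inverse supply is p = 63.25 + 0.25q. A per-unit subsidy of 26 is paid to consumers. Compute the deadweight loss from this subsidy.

Deadweight loss = 936

Pre-subsidy: 748/9 - (1/9)q = 63.25 + 0.25q gives q* = 55 and p* = 77.
With the rebate, buyers effectively pay pb = ps − 26, where ps is the price sellers receive.
On the curves, pb = 748/9 - (1/9)q and ps = 63.25 + 0.25q; the wedge ps − pb = 26 gives 63.25 + 0.25q − (748/9 - (1/9)q) = 26, so q' = 127.
Then pb = 748/9 − (1/9)·127 = 69 and ps = 63.25 + 0.25·127 = 95.
The subsidy expands output by 127 − 55 = 72 past the efficient level; on those units the gap between marginal cost and willingness to pay runs from 0 up to 26.
DWL = ½ × 26 × 72 = 936.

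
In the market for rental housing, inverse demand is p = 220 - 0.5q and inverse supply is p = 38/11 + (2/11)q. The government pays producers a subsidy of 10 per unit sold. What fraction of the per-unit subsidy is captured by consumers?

Pre-subsidy: 220 - 0.5q = 38/11 + (2/11)q gives q* = 317.6 and p* = 61.2.
With the subsidy, sellers receive ps = pb + 10 for each unit, where pb is the price buyers pay.
On the curves, pb = 220 - 0.5q and ps = 38/11 + (2/11)q; the wedge ps − pb = 10 gives 38/11 + (2/11)q − (220 - 0.5q) = 10, so q' = 4984/15.
Then pb = 220 − 0.5·(4984/15) = 808/15 and ps = 38/11 + (2/11)·(4984/15) = 958/15.
Buyers' price falls by p* − pb = 61.2 − 808/15 = 22/3; sellers' price rises by ps − p* = 958/15 − 61.2 = 8/3.
So consumers capture (22/3)/10 = 11/15 of each unit of subsidy.

Consumer share = 11/15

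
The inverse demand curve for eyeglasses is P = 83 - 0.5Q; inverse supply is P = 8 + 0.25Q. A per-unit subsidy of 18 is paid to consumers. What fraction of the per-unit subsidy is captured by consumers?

Consumer share = 2/3

Pre-subsidy: 83 - 0.5Q = 8 + 0.25Q gives Q* = 100 and P* = 33.
With the rebate, buyers effectively pay Pb = Ps − 18, where Ps is the price sellers receive.
On the curves, Pb = 83 - 0.5Q and Ps = 8 + 0.25Q; the wedge Ps − Pb = 18 gives 8 + 0.25Q − (83 - 0.5Q) = 18, so Q' = 124.
Then Pb = 83 − 0.5·124 = 21 and Ps = 8 + 0.25·124 = 39.
Buyers' price falls by P* − Pb = 33 − 21 = 12; sellers' price rises by Ps − P* = 39 − 33 = 6.
So consumers capture 12/18 = 2/3 of each unit of subsidy.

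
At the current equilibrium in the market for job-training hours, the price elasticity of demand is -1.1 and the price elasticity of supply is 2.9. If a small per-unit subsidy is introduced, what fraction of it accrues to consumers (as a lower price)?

Consumer share = 0.725

For a small subsidy around the equilibrium, the benefit split depends on the relative slopes, which at a point are proportional to the elasticities.
Buyer share = εs/(εs + |εd|) = 2.9/(2.9 + 1.1) = 0.725; seller share = |εd|/(εs + |εd|) = 0.275.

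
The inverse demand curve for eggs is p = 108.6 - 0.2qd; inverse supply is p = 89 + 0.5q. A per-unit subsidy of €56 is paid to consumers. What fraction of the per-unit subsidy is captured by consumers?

Consumer share = 2/7

Pre-subsidy: 108.6 - 0.2q = 89 + 0.5q gives q* = 28 and p* = 103.
With the rebate, buyers effectively pay pb = ps − 56, where ps is the price sellers receive.
On the curves, pb = 108.6 - 0.2q and ps = 89 + 0.5q; the wedge ps − pb = 56 gives 89 + 0.5q − (108.6 - 0.2q) = 56, so q' = 108.
Then pb = 108.6 − 0.2·108 = 87 and ps = 89 + 0.5·108 = 143.
Buyers' price falls by p* − pb = 103 − 87 = 16; sellers' price rises by ps − p* = 143 − 103 = 40.
So consumers capture 16/56 = 2/7 of each unit of subsidy.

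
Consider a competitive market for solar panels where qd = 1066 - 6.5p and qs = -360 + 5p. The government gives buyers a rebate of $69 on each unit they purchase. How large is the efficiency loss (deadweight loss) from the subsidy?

Pre-subsidy: 1066 - 6.5p = -360 + 5p gives p* = 124, q* = 260.
With the rebate, buyers effectively pay pb = ps − 69, where ps is the price sellers receive.
Demand in terms of ps becomes qd = 1066 − 6.5(ps − 69) = 1514.5 - 6.5ps. Setting this equal to supply: 1514.5 - 6.5ps = -360 + 5ps, so ps = 163.
Buyers pay pb = 163 − 69 = 94; q' = -360 + 5·163 = 455.
The subsidy expands output by 455 − 260 = 195 past the efficient level; on those units the gap between marginal cost and willingness to pay runs from 0 up to 69.
DWL = ½ × 69 × 195 = 6727.5.

Deadweight loss = $6727.5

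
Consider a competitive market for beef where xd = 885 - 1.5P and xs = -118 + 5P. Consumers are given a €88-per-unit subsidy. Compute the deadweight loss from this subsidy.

Pre-subsidy: 885 - 1.5P = -118 + 5P gives P* = 2006/13, x* = 8496/13.
With the rebate, buyers effectively pay Pb = Ps − 88, where Ps is the price sellers receive.
Demand in terms of Ps becomes xd = 885 − 1.5(Ps − 88) = 1017 - 1.5Ps. Setting this equal to supply: 1017 - 1.5Ps = -118 + 5Ps, so Ps = 2270/13.
Buyers pay Pb = 2270/13 − 88 = 1126/13; x' = -118 + 5·(2270/13) = 9816/13.
The subsidy expands output by 9816/13 − 8496/13 = 1320/13 past the efficient level; on those units the gap between marginal cost and willingness to pay runs from 0 up to 88.
DWL = ½ × 88 × 1320/13 = 58080/13.

Deadweight loss = 58080/13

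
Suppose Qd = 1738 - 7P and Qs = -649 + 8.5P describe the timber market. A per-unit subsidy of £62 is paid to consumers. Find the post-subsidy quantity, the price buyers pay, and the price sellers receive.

Pre-subsidy: 1738 - 7P = -649 + 8.5P gives P* = 154, Q* = 660.
With the rebate, buyers effectively pay Pb = Ps − 62, where Ps is the price sellers receive.
Demand in terms of Ps becomes Qd = 1738 − 7(Ps − 62) = 2172 - 7Ps. Setting this equal to supply: 2172 - 7Ps = -649 + 8.5Ps, so Ps = 182.
Buyers pay Pb = 182 − 62 = 120; Q' = -649 + 8.5·182 = 898.

Q' = 898; buyers pay £120; sellers receive £182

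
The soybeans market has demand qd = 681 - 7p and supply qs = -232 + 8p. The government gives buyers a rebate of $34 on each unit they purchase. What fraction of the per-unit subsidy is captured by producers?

Producer share = 7/15

Pre-subsidy: 681 - 7p = -232 + 8p gives p* = 913/15, q* = 3824/15.
With the rebate, buyers effectively pay pb = ps − 34, where ps is the price sellers receive.
Demand in terms of ps becomes qd = 681 − 7(ps − 34) = 919 - 7ps. Setting this equal to supply: 919 - 7ps = -232 + 8ps, so ps = 1151/15.
Buyers pay pb = 1151/15 − 34 = 641/15; q' = -232 + 8·(1151/15) = 5728/15.
Buyers' price falls by p* − pb = 913/15 − 641/15 = 272/15; sellers' price rises by ps − p* = 1151/15 − 913/15 = 238/15.
So producers capture (238/15)/34 = 7/15 of each unit of subsidy.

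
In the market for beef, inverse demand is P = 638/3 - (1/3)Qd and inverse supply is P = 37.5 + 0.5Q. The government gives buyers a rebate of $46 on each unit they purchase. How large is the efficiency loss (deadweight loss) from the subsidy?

Pre-subsidy: 638/3 - (1/3)Q = 37.5 + 0.5Q gives Q* = 210.2 and P* = 142.6.
With the rebate, buyers effectively pay Pb = Ps − 46, where Ps is the price sellers receive.
On the curves, Pb = 638/3 - (1/3)Q and Ps = 37.5 + 0.5Q; the wedge Ps − Pb = 46 gives 37.5 + 0.5Q − (638/3 - (1/3)Q) = 46, so Q' = 265.4.
Then Pb = 638/3 − (1/3)·265.4 = 124.2 and Ps = 37.5 + 0.5·265.4 = 170.2.
The subsidy expands output by 265.4 − 210.2 = 55.2 past the efficient level; on those units the gap between marginal cost and willingness to pay runs from 0 up to 46.
DWL = ½ × 46 × 55.2 = 1269.6.

Deadweight loss = $1269.6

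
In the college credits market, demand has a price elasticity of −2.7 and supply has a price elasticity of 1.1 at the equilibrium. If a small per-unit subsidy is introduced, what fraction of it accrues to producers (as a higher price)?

Producer share = 27/38

For a small subsidy around the equilibrium, the benefit split depends on the relative slopes, which at a point are proportional to the elasticities.
Buyer share = εs/(εs + |εd|) = 1.1/(1.1 + 2.7) = 11/38; seller share = |εd|/(εs + |εd|) = 27/38.
So producers capture 27/38 of the subsidy.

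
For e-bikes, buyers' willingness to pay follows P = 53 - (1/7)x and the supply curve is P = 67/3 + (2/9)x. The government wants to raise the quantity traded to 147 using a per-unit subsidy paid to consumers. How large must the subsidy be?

Required subsidy s = 23 per unit

At x = 147, from the demand curve buyers pay Pb = 53 − (1/7)·147 = 32; from the supply curve sellers need Ps = 67/3 + (2/9)·147 = 55.
The subsidy must fill the gap: s = Ps − Pb = 55 − 32 = 23.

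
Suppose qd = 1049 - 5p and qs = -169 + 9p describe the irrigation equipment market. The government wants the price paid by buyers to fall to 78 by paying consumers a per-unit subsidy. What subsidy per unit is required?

At a buyer price of 78, quantity demanded is 1049 − 5·78 = 659.
Sellers supply 659 only when they receive ps with -169 + 9·ps = 659, i.e. ps = 92.
s = ps − pb = 92 − 78 = 14.

Required subsidy s = 14 per unit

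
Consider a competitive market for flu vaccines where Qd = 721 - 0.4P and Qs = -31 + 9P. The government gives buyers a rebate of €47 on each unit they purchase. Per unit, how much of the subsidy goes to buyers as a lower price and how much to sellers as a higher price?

Buyers gain €45 per unit; sellers gain €2 per unit

Pre-subsidy: 721 - 0.4P = -31 + 9P gives P* = 80, Q* = 689.
With the rebate, buyers effectively pay Pb = Ps − 47, where Ps is the price sellers receive.
Demand in terms of Ps becomes Qd = 721 − 0.4(Ps − 47) = 739.8 - 0.4Ps. Setting this equal to supply: 739.8 - 0.4Ps = -31 + 9Ps, so Ps = 82.
Buyers pay Pb = 82 − 47 = 35; Q' = -31 + 9·82 = 707.
Buyers' price falls by P* − Pb = 80 − 35 = 45; sellers' price rises by Ps − P* = 82 − 80 = 2.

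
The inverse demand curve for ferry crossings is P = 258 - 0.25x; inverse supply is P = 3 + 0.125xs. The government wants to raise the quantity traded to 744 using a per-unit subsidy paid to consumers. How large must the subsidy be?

Required subsidy s = 24 per unit

At x = 744, from the demand curve buyers pay Pb = 258 − 0.25·744 = 72; from the supply curve sellers need Ps = 3 + 0.125·744 = 96.
The subsidy must fill the gap: s = Ps − Pb = 96 − 72 = 24.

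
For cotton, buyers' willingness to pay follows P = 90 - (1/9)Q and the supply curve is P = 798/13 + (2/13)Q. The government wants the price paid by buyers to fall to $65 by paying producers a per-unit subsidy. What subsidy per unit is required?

At a buyer price of 65, quantity demanded is 810 − 9·65 = 225.
Sellers supply 225 only when they receive Ps = 798/13 + (2/13)·225 = 96.
s = Ps − Pb = 96 − 65 = 31.

Required subsidy s = $31 per unit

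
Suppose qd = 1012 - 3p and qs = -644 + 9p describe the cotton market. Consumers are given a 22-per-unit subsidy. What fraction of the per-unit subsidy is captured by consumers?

Pre-subsidy: 1012 - 3p = -644 + 9p gives p* = 138, q* = 598.
With the rebate, buyers effectively pay pb = ps − 22, where ps is the price sellers receive.
Demand in terms of ps becomes qd = 1012 − 3(ps − 22) = 1078 - 3ps. Setting this equal to supply: 1078 - 3ps = -644 + 9ps, so ps = 143.5.
Buyers pay pb = 143.5 − 22 = 121.5; q' = -644 + 9·143.5 = 647.5.
Buyers' price falls by p* − pb = 138 − 121.5 = 16.5; sellers' price rises by ps − p* = 143.5 − 138 = 5.5.
So consumers capture 16.5/22 = 0.75 of each unit of subsidy.

Consumer share = 0.75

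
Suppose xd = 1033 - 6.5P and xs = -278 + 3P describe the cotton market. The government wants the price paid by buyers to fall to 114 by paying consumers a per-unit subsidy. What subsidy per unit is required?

Required subsidy s = 76 per unit

At a buyer price of 114, quantity demanded is 1033 − 6.5·114 = 292.
Sellers supply 292 only when they receive Ps with -278 + 3·Ps = 292, i.e. Ps = 190.
s = Ps − Pb = 190 − 114 = 76.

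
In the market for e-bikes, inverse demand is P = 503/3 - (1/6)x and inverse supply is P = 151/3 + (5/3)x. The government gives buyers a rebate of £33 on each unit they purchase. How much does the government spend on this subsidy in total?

Government cost = £2706

Pre-subsidy: 503/3 - (1/6)x = 151/3 + (5/3)x gives x* = 64 and P* = 157.
With the rebate, buyers effectively pay Pb = Ps − 33, where Ps is the price sellers receive.
On the curves, Pb = 503/3 - (1/6)x and Ps = 151/3 + (5/3)x; the wedge Ps − Pb = 33 gives 151/3 + (5/3)x − (503/3 - (1/6)x) = 33, so x' = 82.
Then Pb = 503/3 − (1/6)·82 = 154 and Ps = 151/3 + (5/3)·82 = 187.
Government outlay = subsidy × quantity = 33 × 82 = 2706.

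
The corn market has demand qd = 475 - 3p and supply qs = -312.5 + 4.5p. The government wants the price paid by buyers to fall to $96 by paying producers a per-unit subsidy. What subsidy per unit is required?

At a buyer price of 96, quantity demanded is 475 − 3·96 = 187.
Sellers supply 187 only when they receive ps with -312.5 + 4.5·ps = 187, i.e. ps = 111.
s = ps − pb = 111 − 96 = 15.

Required subsidy s = $15 per unit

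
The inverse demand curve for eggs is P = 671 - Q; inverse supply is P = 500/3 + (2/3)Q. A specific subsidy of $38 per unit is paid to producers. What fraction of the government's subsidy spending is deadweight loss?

DWL / government spending = 57/1627

Pre-subsidy: 671 - Q = 500/3 + (2/3)Q gives Q* = 302.6 and P* = 368.4.
With the subsidy, sellers receive Ps = Pb + 38 for each unit, where Pb is the price buyers pay.
On the curves, Pb = 671 - Q and Ps = 500/3 + (2/3)Q; the wedge Ps − Pb = 38 gives 500/3 + (2/3)Q − (671 - Q) = 38, so Q' = 325.4.
Then Pb = 671 − 1·325.4 = 345.6 and Ps = 500/3 + (2/3)·325.4 = 383.6.
ΔCS = ½(302.6 + 325.4)(368.4 − 345.6) = 7159.2; ΔPS = ½(302.6 + 325.4)(383.6 − 368.4) = 4772.8.
Government spending = 38 × 325.4 = 12365.2.
DWL = ½ × 38 × (325.4 − 302.6) = 433.2; fraction = 433.2 / 12365.2 = 57/1627.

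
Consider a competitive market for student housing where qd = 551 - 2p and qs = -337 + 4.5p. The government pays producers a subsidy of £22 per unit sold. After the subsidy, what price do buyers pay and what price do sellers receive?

Buyers pay 1578/13; sellers receive 1864/13

Pre-subsidy: 551 - 2p = -337 + 4.5p gives p* = 1776/13, q* = 3611/13.
With the subsidy, sellers receive ps = pb + 22 for each unit, where pb is the price buyers pay.
Supply in terms of pb becomes qs = -337 + 4.5(pb + 22) = -238 + 4.5pb. Setting this equal to demand: 551 - 2pb = -238 + 4.5pb, so pb = 1578/13.
Sellers receive ps = 1578/13 + 22 = 1864/13; q' = 551 − 2·(1578/13) = 4007/13.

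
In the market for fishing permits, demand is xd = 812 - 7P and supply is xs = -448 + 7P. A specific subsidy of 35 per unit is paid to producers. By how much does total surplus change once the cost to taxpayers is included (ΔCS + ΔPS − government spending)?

Pre-subsidy: 812 - 7P = -448 + 7P gives P* = 90, x* = 182.
With the subsidy, sellers receive Ps = Pb + 35 for each unit, where Pb is the price buyers pay.
Supply in terms of Pb becomes xs = -448 + 7(Pb + 35) = -203 + 7Pb. Setting this equal to demand: 812 - 7Pb = -203 + 7Pb, so Pb = 72.5.
Sellers receive Ps = 72.5 + 35 = 107.5; x' = 812 − 7·72.5 = 304.5.
ΔCS = ½(182 + 304.5)(90 − 72.5) = 4256.875; ΔPS = ½(182 + 304.5)(107.5 − 90) = 4256.875.
Government spending = 35 × 304.5 = 10657.5.
Net change = 4256.875 + 4256.875 − 10657.5 = -2143.75. The loss equals the DWL triangle ½·35·122.5.

Net change in total surplus = -2143.75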